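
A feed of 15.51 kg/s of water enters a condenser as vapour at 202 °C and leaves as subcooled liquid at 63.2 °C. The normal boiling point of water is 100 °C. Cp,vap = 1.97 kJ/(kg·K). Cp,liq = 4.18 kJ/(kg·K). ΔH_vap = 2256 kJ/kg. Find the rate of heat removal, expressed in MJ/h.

Q_c = 146000 MJ/h

vapour 202→100 °C: -200.94 kJ/kg
condensation at 100 °C: -2256 kJ/kg
liquid 100→63.2 °C: -153.82 kJ/kg
Δh = -200.94 + -2256 + -153.82 = -2610.8 kJ/kg
Q = ṁ·Δh = 15.51 kg/s × -2610.8 kJ/kg = -40493 kJ/s
|Q| = 40493 kW = 145770 MJ/h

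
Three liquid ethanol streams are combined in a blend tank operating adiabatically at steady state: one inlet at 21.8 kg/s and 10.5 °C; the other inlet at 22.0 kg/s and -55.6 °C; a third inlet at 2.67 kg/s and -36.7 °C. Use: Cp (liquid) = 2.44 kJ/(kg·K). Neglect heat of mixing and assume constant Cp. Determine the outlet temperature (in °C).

No heat crosses the boundary, so H_out = H_in.
Σ ṁᵢCp,ᵢTᵢ = 21.8×2.44×10.5 + 22.0×2.44×-55.6 + 2.67×2.44×-36.7 = -2665.2
Σ ṁᵢCp,ᵢ = 21.8×2.44 + 22.0×2.44 + 2.67×2.44 = 113.39
T_out = -2665.2 / 113.39 = -23.505 °C

T_out = -23.5 °C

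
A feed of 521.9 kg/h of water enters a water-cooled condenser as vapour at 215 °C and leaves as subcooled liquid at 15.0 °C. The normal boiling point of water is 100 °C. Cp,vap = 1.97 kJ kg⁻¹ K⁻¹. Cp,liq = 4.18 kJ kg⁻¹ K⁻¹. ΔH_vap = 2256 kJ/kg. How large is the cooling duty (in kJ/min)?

Q_c = 24700 kJ/min

vapour 215→100 °C: -226.55 kJ/kg
condensation at 100 °C: -2256 kJ/kg
liquid 100→15.0 °C: -355.3 kJ/kg
Δh = -226.55 + -2256 + -355.3 = -2837.8 kJ/kg
Q = ṁ·Δh = 521.9 kg/h × -2837.8 kJ/kg = -1.4811e+06 kJ/h
|Q| = 411.41 kW = 24685 kJ/min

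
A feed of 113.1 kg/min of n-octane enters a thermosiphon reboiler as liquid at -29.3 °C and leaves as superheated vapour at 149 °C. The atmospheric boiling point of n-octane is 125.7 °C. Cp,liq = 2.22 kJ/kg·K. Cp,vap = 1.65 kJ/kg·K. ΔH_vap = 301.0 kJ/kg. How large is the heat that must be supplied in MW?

Q = 1.29 MW

liquid -29.3→125.7 °C: 344.1 kJ/kg
vaporisation at 125.7 °C: 301 kJ/kg
vapour 125.7→149 °C: 38.445 kJ/kg
Δh = 344.1 + 301 + 38.445 = 683.55 kJ/kg
Q = ṁ·Δh = 113.1 kg/min × 683.55 kJ/kg = 77309 kJ/min
|Q| = 1288.5 kW = 1.2885 MW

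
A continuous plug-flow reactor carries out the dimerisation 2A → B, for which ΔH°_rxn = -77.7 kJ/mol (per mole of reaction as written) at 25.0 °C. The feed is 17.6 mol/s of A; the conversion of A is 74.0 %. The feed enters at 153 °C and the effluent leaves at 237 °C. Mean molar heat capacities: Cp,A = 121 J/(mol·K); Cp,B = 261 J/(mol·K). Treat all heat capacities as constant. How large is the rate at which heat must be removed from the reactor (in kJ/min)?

Q_out = 18100 kJ/min

Extent of reaction ξ = 0.740 × 17.6 / 2 = 6.512 mol/s
Reaction term: ξ·ΔH°_rxn = 6.512 × -77.7 = -505.98 kJ/s
Sensible, feed 153→25 °C: -272.59 kJ/s
Outlet flows (mol/s): A 4.576, B 6.512
Sensible, products 25→237 °C: 477.71 kJ/s
Q = ΔH = -300.87 kJ/s = -300.87 kW
Heat removed = 18052 kJ/min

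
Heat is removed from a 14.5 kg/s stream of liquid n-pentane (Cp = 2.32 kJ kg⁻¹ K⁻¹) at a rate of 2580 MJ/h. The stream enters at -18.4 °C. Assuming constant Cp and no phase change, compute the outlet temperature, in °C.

Q = 2580 MJ/h = 716.67 kJ/s
ΔT = Q/(ṁ·Cp) = 716.67/(14.5×2.32) = 21.304 K
T_out = -18.4 − 21.304 = -39.704 °C

T_out = -39.7 °C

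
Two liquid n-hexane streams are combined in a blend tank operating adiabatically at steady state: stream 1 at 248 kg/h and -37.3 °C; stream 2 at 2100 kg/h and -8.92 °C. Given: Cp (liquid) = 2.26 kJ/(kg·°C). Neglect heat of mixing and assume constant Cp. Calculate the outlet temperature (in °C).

T_out = -11.9 °C

No heat crosses the boundary, so H_out = H_in.
T_out = Σ ṁᵢCp,ᵢTᵢ / Σ ṁᵢCp,ᵢ
      = -63240 / 5306.5 = -11.918 °C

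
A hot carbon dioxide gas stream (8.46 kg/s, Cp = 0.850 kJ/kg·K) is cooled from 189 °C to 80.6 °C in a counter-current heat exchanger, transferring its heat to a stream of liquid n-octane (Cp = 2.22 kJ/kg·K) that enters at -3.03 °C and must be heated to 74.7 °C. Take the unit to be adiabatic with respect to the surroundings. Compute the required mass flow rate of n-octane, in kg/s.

Heat released by hot stream: Q = 8.46 × 0.850 × (189 − 80.6) = 779.5 kJ/s
Energy balance on cold side (adiabatic exchanger): Q = ṁ_c·Cp_c·(T_c,out − T_c,in)
ṁ_c = 779.5 / [2.22 × (74.7 − -3.03)] = 4.5173 kg/s

ṁ_c = 4.52 kg/s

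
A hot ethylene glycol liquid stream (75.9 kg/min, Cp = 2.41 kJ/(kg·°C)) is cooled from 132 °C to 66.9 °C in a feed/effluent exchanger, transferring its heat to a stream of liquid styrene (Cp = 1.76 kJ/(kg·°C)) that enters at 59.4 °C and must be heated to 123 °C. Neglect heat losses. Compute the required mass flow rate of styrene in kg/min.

Heat released by hot stream: Q = 75.9 × 2.41 × (132 − 66.9) = 11908 kJ/min
Energy balance on cold side (adiabatic exchanger): Q = ṁ_c·Cp_c·(T_c,out − T_c,in)
ṁ_c = 11908 / [1.76 × (123 − 59.4)] = 106.38 kg/min

ṁ_c = 106 kg/min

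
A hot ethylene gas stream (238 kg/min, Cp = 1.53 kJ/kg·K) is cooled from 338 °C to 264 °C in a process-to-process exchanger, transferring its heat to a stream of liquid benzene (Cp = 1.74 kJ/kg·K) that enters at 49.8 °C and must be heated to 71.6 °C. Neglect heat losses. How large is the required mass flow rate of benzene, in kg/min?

Heat released by hot stream: Q = 238 × 1.53 × (338 − 264) = 26946 kJ/min
Energy balance on cold side (adiabatic exchanger): Q = ṁ_c·Cp_c·(T_c,out − T_c,in)
ṁ_c = 26946 / [1.74 × (71.6 − 49.8)] = 710.39 kg/min

ṁ_c = 710 kg/min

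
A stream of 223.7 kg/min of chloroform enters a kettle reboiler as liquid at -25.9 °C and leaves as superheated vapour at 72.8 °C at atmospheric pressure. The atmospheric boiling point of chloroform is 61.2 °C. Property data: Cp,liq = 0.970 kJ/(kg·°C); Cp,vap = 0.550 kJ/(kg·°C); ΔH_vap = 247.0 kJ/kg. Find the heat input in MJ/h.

Q = 4530 MJ/h

liquid -25.9→61.2 °C: 84.487 kJ/kg
vaporisation at 61.2 °C: 247 kJ/kg
vapour 61.2→72.8 °C: 6.38 kJ/kg
Δh = 84.487 + 247 + 6.38 = 337.87 kJ/kg
Q = ṁ·Δh = 223.7 kg/min × 337.87 kJ/kg = 75581 kJ/min
|Q| = 1259.7 kW = 4534.9 MJ/h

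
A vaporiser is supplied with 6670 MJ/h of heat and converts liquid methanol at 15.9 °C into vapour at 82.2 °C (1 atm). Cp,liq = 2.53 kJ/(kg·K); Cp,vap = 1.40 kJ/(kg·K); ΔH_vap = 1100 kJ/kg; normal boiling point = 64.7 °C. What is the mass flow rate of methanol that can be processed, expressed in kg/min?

Δh = 2.53×(64.7−15.9) + 1100 + 1.40×(82.2−64.7) = 1248 kJ/kg
Q = 6670 MJ/h = 1852.8 kJ/s = 111170 kJ/min
ṁ = Q/Δh = 111170 / 1248 = 89.078 kg/min

ṁ = 89.1 kg/min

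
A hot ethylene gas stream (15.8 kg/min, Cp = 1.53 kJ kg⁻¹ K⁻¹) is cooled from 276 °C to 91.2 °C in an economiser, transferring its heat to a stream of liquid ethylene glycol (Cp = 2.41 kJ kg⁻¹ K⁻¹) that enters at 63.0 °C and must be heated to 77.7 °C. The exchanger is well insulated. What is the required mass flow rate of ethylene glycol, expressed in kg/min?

ṁ_c = 126 kg/min

Heat released by hot stream: Q = 15.8 × 1.53 × (276 − 91.2) = 4467.4 kJ/min
Energy balance on cold side (adiabatic exchanger): Q = ṁ_c·Cp_c·(T_c,out − T_c,in)
ṁ_c = 4467.4 / [2.41 × (77.7 − 63.0)] = 126.1 kg/min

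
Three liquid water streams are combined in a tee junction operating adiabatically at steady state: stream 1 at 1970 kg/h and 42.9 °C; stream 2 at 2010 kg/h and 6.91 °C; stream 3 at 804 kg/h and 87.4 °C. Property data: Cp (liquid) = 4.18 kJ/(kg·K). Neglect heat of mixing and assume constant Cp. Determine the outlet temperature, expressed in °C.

Adiabatic, steady state ⇒ Σ ṁᵢCp,ᵢ(T_out − Tᵢ) = 0
Σ ṁᵢCp,ᵢTᵢ = 1970×4.18×42.9 + 2010×4.18×6.91 + 804×4.18×87.4 = 705050
Σ ṁᵢCp,ᵢ = 1970×4.18 + 2010×4.18 + 804×4.18 = 19997
T_out = 705050 / 19997 = 35.257 °C

T_out = 35.3 °C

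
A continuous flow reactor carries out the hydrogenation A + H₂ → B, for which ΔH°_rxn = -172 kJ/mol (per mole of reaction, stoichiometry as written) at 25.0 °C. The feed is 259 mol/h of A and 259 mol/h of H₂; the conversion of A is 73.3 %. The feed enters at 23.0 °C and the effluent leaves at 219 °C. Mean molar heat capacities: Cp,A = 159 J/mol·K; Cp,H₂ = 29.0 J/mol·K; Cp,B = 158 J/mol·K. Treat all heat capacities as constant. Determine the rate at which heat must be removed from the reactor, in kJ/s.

Extent of reaction ξ = 0.733 × 259 = 189.85 mol/h
Reaction term: ξ·ΔH°_rxn = 189.85 × -172 = -32654 kJ/h
Sensible, feed 23.0→25 °C: 97.384 kJ/h
Outlet flows (mol/h): A 69.153, H₂ 69.153, B 189.85
Sensible, products 25→219 °C: 8341.3 kJ/h
Q = ΔH = -24215 kJ/h = -6.7264 kW
Heat removed = 6.7264 kJ/s

Q_out = 6.73 kJ/s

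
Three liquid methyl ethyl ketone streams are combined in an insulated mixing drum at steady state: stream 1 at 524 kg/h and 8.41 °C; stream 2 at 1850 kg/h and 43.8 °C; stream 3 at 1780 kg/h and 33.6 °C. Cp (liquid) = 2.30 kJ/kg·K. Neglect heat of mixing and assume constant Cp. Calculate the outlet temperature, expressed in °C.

Energy balance with Q = 0: Σ ṁᵢCp,ᵢ(T_out − Tᵢ) = 0
T_out = Σ ṁᵢCp,ᵢTᵢ / Σ ṁᵢCp,ᵢ
      = 334060 / 9554.2 = 34.965 °C

T_out = 35.0 °C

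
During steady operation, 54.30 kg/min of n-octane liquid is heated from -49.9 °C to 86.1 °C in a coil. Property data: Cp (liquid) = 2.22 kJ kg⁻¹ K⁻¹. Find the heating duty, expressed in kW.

Q = ṁ·Cp·ΔT = 54.30 × 2.22 × (86.1 − -49.9) = 16394 kJ/min
Converting: 16394 / 60 s = 273.24 kW

Q = 273 kW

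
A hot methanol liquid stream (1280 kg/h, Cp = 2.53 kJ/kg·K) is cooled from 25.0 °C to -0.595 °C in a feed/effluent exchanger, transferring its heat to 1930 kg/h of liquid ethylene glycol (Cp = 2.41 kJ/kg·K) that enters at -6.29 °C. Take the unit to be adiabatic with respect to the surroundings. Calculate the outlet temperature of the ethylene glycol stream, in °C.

T_c,out = 11.5 °C

Heat released by hot stream: Q = 1280 × 2.53 × (25.0 − -0.595) = 82887 kJ/h
Energy balance on cold side (adiabatic exchanger): Q = ṁ_c·Cp_c·(T_c,out − T_c,in)
T_c,out = -6.29 + 82887/(1930 × 2.41) = 11.53 °C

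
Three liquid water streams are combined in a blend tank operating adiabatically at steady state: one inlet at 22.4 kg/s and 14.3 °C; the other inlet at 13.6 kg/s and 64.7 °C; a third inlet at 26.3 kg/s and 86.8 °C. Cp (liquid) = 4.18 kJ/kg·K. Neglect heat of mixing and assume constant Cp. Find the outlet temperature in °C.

No heat crosses the boundary, so H_out = H_in.
Σ ṁᵢCp,ᵢTᵢ = 22.4×4.18×14.3 + 13.6×4.18×64.7 + 26.3×4.18×86.8 = 14559
Σ ṁᵢCp,ᵢ = 22.4×4.18 + 13.6×4.18 + 26.3×4.18 = 260.41
T_out = 14559 / 260.41 = 55.908 °C

T_out = 55.9 °C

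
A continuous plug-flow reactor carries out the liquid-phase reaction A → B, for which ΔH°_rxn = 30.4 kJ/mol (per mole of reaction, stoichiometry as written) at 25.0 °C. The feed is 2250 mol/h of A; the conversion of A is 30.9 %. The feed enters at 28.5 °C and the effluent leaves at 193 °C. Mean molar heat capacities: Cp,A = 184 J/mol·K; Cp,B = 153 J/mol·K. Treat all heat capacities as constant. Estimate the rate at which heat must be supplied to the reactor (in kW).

Q_in = 23.8 kW

Extent of reaction ξ = 0.309 × 2250 = 695.25 mol/h
Reaction term: ξ·ΔH°_rxn = 695.25 × 30.4 = 21136 kJ/h
Sensible, feed 28.5→25 °C: -1449 kJ/h
Outlet flows (mol/h): A 1554.8, B 695.25
Sensible, products 25→193 °C: 65931 kJ/h
Q = ΔH = 85618 kJ/h = 23.783 kW
Heat supplied = 23.783 kW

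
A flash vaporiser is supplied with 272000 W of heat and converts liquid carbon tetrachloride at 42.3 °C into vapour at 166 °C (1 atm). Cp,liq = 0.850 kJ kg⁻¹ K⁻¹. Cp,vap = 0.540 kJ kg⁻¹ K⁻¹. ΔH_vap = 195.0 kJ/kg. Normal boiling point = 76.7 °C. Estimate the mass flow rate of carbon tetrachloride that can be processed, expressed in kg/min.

ṁ = 59.9 kg/min

Δh = 0.850×(76.7−42.3) + 195.0 + 0.540×(166−76.7) = 272.46 kJ/kg
Q = 272000 W = 272 kJ/s = 16320 kJ/min
ṁ = Q/Δh = 16320 / 272.46 = 59.898 kg/min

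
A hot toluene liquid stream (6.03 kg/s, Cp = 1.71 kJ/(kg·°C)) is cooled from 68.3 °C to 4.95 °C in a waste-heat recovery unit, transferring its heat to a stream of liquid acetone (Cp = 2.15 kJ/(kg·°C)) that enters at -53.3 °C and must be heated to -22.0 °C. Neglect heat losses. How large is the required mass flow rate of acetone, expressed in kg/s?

Heat released by hot stream: Q = 6.03 × 1.71 × (68.3 − 4.95) = 653.22 kJ/s
Energy balance on cold side (adiabatic exchanger): Q = ṁ_c·Cp_c·(T_c,out − T_c,in)
ṁ_c = 653.22 / [2.15 × (-22.0 − -53.3)] = 9.7068 kg/s

ṁ_c = 9.71 kg/s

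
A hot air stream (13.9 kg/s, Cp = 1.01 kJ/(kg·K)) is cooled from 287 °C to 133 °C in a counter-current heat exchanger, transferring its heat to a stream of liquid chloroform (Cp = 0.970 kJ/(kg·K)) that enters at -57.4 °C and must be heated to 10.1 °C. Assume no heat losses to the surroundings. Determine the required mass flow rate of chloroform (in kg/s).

Heat released by hot stream: Q = 13.9 × 1.01 × (287 − 133) = 2162 kJ/s
Energy balance on cold side (adiabatic exchanger): Q = ṁ_c·Cp_c·(T_c,out − T_c,in)
ṁ_c = 2162 / [0.970 × (10.1 − -57.4)] = 33.02 kg/s

ṁ_c = 33.0 kg/s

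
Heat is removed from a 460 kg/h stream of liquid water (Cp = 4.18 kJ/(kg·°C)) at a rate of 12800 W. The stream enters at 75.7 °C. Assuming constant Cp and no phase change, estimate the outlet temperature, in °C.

T_out = 51.7 °C

Q = 12800 W = 46080 kJ/h
ΔT = Q/(ṁ·Cp) = 46080/(460×4.18) = 23.965 K
T_out = 75.7 − 23.965 = 51.735 °C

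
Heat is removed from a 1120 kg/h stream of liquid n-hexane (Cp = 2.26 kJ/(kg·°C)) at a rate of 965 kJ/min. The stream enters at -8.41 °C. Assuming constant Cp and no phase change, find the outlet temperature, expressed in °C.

T_out = -31.3 °C

Q = 965 kJ/min = 57900 kJ/h
ΔT = Q/(ṁ·Cp) = 57900/(1120×2.26) = 22.875 K
T_out = -8.41 − 22.875 = -31.285 °C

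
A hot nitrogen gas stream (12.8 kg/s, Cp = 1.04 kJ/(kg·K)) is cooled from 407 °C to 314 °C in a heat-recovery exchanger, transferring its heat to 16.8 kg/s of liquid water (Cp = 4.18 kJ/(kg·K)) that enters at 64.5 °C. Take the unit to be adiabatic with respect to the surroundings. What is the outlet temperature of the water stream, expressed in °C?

Heat released by hot stream: Q = 12.8 × 1.04 × (407 − 314) = 1238 kJ/s
Energy balance on cold side (adiabatic exchanger): Q = ṁ_c·Cp_c·(T_c,out − T_c,in)
T_c,out = 64.5 + 1238/(16.8 × 4.18) = 82.13 °C

T_c,out = 82.1 °C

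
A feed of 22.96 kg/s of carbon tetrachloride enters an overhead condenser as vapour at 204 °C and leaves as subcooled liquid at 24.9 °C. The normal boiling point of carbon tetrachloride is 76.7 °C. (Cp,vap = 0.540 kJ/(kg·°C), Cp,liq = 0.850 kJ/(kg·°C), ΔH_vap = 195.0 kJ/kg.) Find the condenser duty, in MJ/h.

Q_c = 25400 MJ/h

vapour 204→76.7 °C: -68.742 kJ/kg
condensation at 76.7 °C: -195 kJ/kg
liquid 76.7→24.9 °C: -44.03 kJ/kg
Δh = -68.742 + -195 + -44.03 = -307.77 kJ/kg
Q = ṁ·Δh = 22.96 kg/s × -307.77 kJ/kg = -7066.4 kJ/s
|Q| = 7066.4 kW = 25439 MJ/h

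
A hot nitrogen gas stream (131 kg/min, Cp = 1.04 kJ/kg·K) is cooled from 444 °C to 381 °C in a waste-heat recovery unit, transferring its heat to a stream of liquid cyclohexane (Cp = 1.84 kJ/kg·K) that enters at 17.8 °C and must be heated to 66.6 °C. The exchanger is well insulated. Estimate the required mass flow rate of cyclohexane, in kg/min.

ṁ_c = 95.6 kg/min

Heat released by hot stream: Q = 131 × 1.04 × (444 − 381) = 8583.1 kJ/min
Energy balance on cold side (adiabatic exchanger): Q = ṁ_c·Cp_c·(T_c,out − T_c,in)
ṁ_c = 8583.1 / [1.84 × (66.6 − 17.8)] = 95.589 kg/min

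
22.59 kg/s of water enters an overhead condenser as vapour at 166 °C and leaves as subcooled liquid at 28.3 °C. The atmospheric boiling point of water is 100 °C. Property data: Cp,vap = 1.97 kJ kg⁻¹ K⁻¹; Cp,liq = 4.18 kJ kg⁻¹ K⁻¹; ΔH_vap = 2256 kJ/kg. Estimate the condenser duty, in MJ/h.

Q_c = 218000 MJ/h

vapour 166→100 °C: -130.02 kJ/kg
condensation at 100 °C: -2256 kJ/kg
liquid 100→28.3 °C: -299.71 kJ/kg
Δh = -130.02 + -2256 + -299.71 = -2685.7 kJ/kg
Q = ṁ·Δh = 22.59 kg/s × -2685.7 kJ/kg = -60671 kJ/s
|Q| = 60671 kW = 218410 MJ/h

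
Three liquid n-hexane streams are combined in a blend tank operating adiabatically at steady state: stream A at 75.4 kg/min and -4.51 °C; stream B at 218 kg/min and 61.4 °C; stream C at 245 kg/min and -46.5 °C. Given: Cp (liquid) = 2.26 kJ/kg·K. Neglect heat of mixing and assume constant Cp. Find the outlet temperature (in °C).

T_out = 3.07 °C

Adiabatic, steady state ⇒ Σ ṁᵢCp,ᵢ(T_out − Tᵢ) = 0
Σ ṁᵢCp,ᵢTᵢ = 75.4×2.26×-4.51 + 218×2.26×61.4 + 245×2.26×-46.5 = 3735
Σ ṁᵢCp,ᵢ = 75.4×2.26 + 218×2.26 + 245×2.26 = 1216.8
T_out = 3735 / 1216.8 = 3.0696 °C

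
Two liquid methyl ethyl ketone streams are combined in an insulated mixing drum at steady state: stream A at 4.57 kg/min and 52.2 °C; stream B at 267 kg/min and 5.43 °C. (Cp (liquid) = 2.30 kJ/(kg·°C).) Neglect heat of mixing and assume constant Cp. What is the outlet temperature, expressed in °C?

T_out = 6.22 °C

Energy balance with Q = 0: Σ ṁᵢCp,ᵢ(T_out − Tᵢ) = 0
T_out = Σ ṁᵢCp,ᵢTᵢ / Σ ṁᵢCp,ᵢ
      = 3883.2 / 624.61 = 6.217 °C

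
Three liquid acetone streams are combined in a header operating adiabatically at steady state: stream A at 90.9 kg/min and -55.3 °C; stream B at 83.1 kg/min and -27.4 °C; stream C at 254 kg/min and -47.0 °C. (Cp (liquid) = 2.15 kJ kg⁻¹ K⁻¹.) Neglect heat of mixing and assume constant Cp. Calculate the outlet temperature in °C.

T_out = -45.0 °C

Adiabatic, steady state ⇒ Σ ṁᵢCp,ᵢ(T_out − Tᵢ) = 0
T_out = Σ ṁᵢCp,ᵢTᵢ / Σ ṁᵢCp,ᵢ
      = -41370 / 920.2 = -44.957 °C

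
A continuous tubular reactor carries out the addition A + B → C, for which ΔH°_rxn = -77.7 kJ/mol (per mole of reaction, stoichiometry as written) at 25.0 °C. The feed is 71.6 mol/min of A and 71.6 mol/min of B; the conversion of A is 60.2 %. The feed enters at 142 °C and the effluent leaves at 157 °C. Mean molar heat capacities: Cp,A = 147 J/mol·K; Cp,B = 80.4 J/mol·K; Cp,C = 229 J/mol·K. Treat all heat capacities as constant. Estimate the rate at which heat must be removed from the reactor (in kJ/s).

Extent of reaction ξ = 0.602 × 71.6 = 43.103 mol/min
Reaction term: ξ·ΔH°_rxn = 43.103 × -77.7 = -3349.1 kJ/min
Sensible, feed 142→25 °C: -1905 kJ/min
Outlet flows (mol/min): A 28.497, B 28.497, C 43.103
Sensible, products 25→157 °C: 2158.3 kJ/min
Q = ΔH = -3095.8 kJ/min = -51.596 kW
Heat removed = 51.596 kJ/s

Q_out = 51.6 kJ/s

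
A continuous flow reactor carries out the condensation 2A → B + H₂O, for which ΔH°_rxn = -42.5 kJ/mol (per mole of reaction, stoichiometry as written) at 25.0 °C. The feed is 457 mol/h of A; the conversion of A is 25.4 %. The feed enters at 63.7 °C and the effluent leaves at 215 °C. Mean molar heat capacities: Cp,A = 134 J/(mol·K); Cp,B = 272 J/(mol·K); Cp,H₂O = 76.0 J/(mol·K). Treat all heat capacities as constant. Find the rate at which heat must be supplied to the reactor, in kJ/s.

Q_in = 2.13 kJ/s

Extent of reaction ξ = 0.254 × 457 / 2 = 58.039 mol/h
Reaction term: ξ·ΔH°_rxn = 58.039 × -42.5 = -2466.7 kJ/h
Sensible, feed 63.7→25 °C: -2369.9 kJ/h
Outlet flows (mol/h): A 340.92, B 58.039, H₂O 58.039
Sensible, products 25→215 °C: 12517 kJ/h
Q = ΔH = 7680.8 kJ/h = 2.1336 kW
Heat supplied = 2.1336 kJ/s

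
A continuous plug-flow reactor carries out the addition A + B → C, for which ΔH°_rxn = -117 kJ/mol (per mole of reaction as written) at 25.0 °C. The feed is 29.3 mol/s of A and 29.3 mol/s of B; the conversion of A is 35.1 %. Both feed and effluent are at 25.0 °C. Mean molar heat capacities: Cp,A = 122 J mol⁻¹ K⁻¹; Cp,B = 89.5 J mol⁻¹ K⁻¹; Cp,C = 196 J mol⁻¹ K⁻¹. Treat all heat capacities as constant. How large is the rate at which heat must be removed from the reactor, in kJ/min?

Q_out = 72200 kJ/min

Extent of reaction ξ = 0.351 × 29.3 = 10.284 mol/s
Reaction term: ξ·ΔH°_rxn = 10.284 × -117 = -1203.3 kJ/s
Q = ΔH = -1203.3 kJ/s = -1203.3 kW
Heat removed = 72196 kJ/min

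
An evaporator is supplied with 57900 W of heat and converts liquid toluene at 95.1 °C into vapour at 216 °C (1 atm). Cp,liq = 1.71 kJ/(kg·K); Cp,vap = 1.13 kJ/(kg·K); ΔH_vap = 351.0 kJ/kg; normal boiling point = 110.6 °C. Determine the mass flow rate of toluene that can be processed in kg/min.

ṁ = 7.00 kg/min

Δh = 1.71×(110.6−95.1) + 351.0 + 1.13×(216−110.6) = 496.61 kJ/kg
Q = 57900 W = 57.9 kJ/s = 3474 kJ/min
ṁ = Q/Δh = 3474 / 496.61 = 6.9955 kg/min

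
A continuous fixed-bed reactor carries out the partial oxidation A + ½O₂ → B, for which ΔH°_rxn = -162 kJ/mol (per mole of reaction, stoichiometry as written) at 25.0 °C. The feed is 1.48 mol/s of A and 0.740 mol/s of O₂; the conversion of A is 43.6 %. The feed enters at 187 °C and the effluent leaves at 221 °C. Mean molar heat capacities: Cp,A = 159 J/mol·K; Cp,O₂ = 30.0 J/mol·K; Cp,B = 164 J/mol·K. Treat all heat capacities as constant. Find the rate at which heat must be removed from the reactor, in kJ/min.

Extent of reaction ξ = 0.436 × 1.48 = 0.64528 mol/s
Reaction term: ξ·ΔH°_rxn = 0.64528 × -162 = -104.54 kJ/s
Sensible, feed 187→25 °C: -41.718 kJ/s
Outlet flows (mol/s): A 0.83472, O₂ 0.41736, B 0.64528
Sensible, products 25→221 °C: 49.209 kJ/s
Q = ΔH = -97.044 kJ/s = -97.044 kW
Heat removed = 5822.7 kJ/min

Q_out = 5820 kJ/min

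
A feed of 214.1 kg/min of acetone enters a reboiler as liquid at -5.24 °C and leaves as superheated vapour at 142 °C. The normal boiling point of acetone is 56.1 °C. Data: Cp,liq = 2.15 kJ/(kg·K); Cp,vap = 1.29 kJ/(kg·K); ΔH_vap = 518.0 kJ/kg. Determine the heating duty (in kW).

Q = 2710 kW

liquid -5.24→56.1 °C: 131.88 kJ/kg
vaporisation at 56.1 °C: 518 kJ/kg
vapour 56.1→142 °C: 110.81 kJ/kg
Δh = 131.88 + 518 + 110.81 = 760.69 kJ/kg
Q = ṁ·Δh = 214.1 kg/min × 760.69 kJ/kg = 162860 kJ/min
|Q| = 2714.4 kW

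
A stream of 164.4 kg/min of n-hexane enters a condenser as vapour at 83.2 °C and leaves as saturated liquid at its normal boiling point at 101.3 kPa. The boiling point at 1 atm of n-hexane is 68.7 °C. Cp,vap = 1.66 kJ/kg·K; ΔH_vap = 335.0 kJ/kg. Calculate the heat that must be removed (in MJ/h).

vapour 83.2→68.7 °C: -24.07 kJ/kg
condensation at 68.7 °C: -335 kJ/kg
Δh = -24.07 + -335 = -359.07 kJ/kg
Q = ṁ·Δh = 164.4 kg/min × -359.07 kJ/kg = -59031 kJ/min
|Q| = 983.85 kW = 3541.9 MJ/h

Q_c = 3540 MJ/h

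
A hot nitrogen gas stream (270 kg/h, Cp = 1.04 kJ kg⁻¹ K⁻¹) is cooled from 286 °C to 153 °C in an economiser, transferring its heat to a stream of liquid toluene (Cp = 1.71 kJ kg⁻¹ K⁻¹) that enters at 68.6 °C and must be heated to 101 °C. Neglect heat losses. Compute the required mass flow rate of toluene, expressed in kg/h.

Heat released by hot stream: Q = 270 × 1.04 × (286 − 153) = 37346 kJ/h
Energy balance on cold side (adiabatic exchanger): Q = ṁ_c·Cp_c·(T_c,out − T_c,in)
ṁ_c = 37346 / [1.71 × (101 − 68.6)] = 674.07 kg/h

ṁ_c = 674 kg/h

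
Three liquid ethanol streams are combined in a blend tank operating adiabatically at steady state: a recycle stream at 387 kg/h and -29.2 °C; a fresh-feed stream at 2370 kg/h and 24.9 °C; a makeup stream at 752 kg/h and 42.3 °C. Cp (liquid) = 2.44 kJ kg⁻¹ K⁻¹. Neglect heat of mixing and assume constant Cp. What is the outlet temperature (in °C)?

Energy balance with Q = 0: Σ ṁᵢCp,ᵢ(T_out − Tᵢ) = 0
T_out = Σ ṁᵢCp,ᵢTᵢ / Σ ṁᵢCp,ᵢ
      = 194030 / 8562 = 22.662 °C

T_out = 22.7 °C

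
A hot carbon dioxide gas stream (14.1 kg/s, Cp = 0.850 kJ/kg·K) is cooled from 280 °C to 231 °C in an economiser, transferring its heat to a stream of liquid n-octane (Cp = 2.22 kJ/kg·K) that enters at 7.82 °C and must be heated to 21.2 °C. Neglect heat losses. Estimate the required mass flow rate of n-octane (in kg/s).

Heat released by hot stream: Q = 14.1 × 0.850 × (280 − 231) = 587.26 kJ/s
Energy balance on cold side (adiabatic exchanger): Q = ṁ_c·Cp_c·(T_c,out − T_c,in)
ṁ_c = 587.26 / [2.22 × (21.2 − 7.82)] = 19.771 kg/s

ṁ_c = 19.8 kg/s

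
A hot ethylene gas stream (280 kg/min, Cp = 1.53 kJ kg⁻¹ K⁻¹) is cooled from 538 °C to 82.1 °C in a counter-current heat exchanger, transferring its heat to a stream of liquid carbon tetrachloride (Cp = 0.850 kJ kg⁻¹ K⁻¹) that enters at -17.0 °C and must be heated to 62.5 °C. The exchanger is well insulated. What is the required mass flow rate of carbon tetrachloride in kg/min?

ṁ_c = 2890 kg/min

Heat released by hot stream: Q = 280 × 1.53 × (538 − 82.1) = 195310 kJ/min
Energy balance on cold side (adiabatic exchanger): Q = ṁ_c·Cp_c·(T_c,out − T_c,in)
ṁ_c = 195310 / [0.850 × (62.5 − -17.0)] = 2890.2 kg/min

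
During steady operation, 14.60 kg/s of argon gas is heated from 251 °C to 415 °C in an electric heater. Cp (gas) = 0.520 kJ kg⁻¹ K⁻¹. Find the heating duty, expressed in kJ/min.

Q = 74700 kJ/min

Q = ṁ·Cp·ΔT = 14.60 × 0.520 × (415 − 251) = 1245.1 kJ/s
Heating duty = 74705 kJ/min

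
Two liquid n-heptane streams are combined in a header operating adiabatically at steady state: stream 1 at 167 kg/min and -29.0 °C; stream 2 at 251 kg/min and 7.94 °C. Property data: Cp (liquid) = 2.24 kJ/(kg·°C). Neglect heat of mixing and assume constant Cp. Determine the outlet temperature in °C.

T_out = -6.82 °C

No heat crosses the boundary, so H_out = H_in.
T_out = Σ ṁᵢCp,ᵢTᵢ / Σ ṁᵢCp,ᵢ
      = -6384.1 / 936.32 = -6.8183 °C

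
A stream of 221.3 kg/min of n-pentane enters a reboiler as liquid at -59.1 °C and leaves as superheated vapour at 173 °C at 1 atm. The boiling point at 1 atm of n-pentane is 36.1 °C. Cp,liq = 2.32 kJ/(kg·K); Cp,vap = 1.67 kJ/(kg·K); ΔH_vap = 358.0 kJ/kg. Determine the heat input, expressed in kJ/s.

Q = 2980 kJ/s

liquid -59.1→36.1 °C: 220.86 kJ/kg
vaporisation at 36.1 °C: 358 kJ/kg
vapour 36.1→173 °C: 228.62 kJ/kg
Δh = 220.86 + 358 + 228.62 = 807.49 kJ/kg
Q = ṁ·Δh = 221.3 kg/min × 807.49 kJ/kg = 178700 kJ/min
|Q| = 2978.3 kW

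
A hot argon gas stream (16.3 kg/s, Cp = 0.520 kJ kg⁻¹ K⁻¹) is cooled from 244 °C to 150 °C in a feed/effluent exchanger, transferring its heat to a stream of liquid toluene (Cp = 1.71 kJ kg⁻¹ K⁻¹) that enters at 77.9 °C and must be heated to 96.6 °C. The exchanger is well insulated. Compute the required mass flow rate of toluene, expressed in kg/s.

Heat released by hot stream: Q = 16.3 × 0.520 × (244 − 150) = 796.74 kJ/s
Energy balance on cold side (adiabatic exchanger): Q = ṁ_c·Cp_c·(T_c,out − T_c,in)
ṁ_c = 796.74 / [1.71 × (96.6 − 77.9)] = 24.916 kg/s

ṁ_c = 24.9 kg/s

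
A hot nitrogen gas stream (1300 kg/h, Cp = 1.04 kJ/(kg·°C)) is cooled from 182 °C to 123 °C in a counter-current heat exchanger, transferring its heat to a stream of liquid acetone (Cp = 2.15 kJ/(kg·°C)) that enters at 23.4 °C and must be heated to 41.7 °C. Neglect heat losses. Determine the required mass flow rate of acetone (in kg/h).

ṁ_c = 2030 kg/h

Heat released by hot stream: Q = 1300 × 1.04 × (182 − 123) = 79768 kJ/h
Energy balance on cold side (adiabatic exchanger): Q = ṁ_c·Cp_c·(T_c,out − T_c,in)
ṁ_c = 79768 / [2.15 × (41.7 − 23.4)] = 2027.4 kg/h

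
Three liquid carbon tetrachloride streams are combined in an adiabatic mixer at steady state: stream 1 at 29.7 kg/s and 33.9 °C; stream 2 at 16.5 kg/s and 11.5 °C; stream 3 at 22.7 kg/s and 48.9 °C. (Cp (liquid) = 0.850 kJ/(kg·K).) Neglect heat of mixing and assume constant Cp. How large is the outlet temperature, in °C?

Energy balance with Q = 0: Σ ṁᵢCp,ᵢ(T_out − Tᵢ) = 0
Σ ṁᵢCp,ᵢTᵢ = 29.7×0.850×33.9 + 16.5×0.850×11.5 + 22.7×0.850×48.9 = 1960.6
Σ ṁᵢCp,ᵢ = 29.7×0.850 + 16.5×0.850 + 22.7×0.850 = 58.565
T_out = 1960.6 / 58.565 = 33.478 °C

T_out = 33.5 °C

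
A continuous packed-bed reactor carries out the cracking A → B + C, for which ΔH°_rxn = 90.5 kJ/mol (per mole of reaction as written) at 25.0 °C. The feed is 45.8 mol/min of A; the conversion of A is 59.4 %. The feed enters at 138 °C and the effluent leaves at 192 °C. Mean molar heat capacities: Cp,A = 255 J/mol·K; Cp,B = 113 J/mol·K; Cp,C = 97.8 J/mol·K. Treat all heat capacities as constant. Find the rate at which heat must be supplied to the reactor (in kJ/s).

Q_in = 48.2 kJ/s

Extent of reaction ξ = 0.594 × 45.8 = 27.205 mol/min
Reaction term: ξ·ΔH°_rxn = 27.205 × 90.5 = 2462.1 kJ/min
Sensible, feed 138→25 °C: -1319.7 kJ/min
Outlet flows (mol/min): A 18.595, B 27.205, C 27.205
Sensible, products 25→192 °C: 1749.6 kJ/min
Q = ΔH = 2891.9 kJ/min = 48.199 kW
Heat supplied = 48.199 kJ/s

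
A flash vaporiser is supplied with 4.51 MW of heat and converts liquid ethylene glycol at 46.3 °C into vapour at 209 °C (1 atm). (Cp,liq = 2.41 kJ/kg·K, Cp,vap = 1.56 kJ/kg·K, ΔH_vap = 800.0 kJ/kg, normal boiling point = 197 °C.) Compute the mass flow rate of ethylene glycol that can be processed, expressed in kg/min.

ṁ = 229 kg/min

Δh = 2.41×(197−46.3) + 800.0 + 1.56×(209−197) = 1181.9 kJ/kg
Q = 4.51 MW = 4510 kJ/s = 270600 kJ/min
ṁ = Q/Δh = 270600 / 1181.9 = 228.95 kg/min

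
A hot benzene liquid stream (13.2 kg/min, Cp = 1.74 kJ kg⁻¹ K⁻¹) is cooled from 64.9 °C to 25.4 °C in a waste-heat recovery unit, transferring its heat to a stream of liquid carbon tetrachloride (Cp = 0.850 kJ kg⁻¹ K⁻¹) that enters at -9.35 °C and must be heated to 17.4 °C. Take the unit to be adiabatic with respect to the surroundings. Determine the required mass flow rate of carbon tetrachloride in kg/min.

Heat released by hot stream: Q = 13.2 × 1.74 × (64.9 − 25.4) = 907.24 kJ/min
Energy balance on cold side (adiabatic exchanger): Q = ṁ_c·Cp_c·(T_c,out − T_c,in)
ṁ_c = 907.24 / [0.850 × (17.4 − -9.35)] = 39.9 kg/min

ṁ_c = 39.9 kg/min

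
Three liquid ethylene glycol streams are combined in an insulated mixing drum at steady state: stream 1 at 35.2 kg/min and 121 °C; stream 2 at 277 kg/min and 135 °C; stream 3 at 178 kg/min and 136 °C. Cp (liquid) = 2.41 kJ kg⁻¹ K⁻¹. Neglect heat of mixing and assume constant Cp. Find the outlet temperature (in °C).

T_out = 134 °C

Adiabatic, steady state ⇒ Σ ṁᵢCp,ᵢ(T_out − Tᵢ) = 0
Σ ṁᵢCp,ᵢTᵢ = 35.2×2.41×121 + 277×2.41×135 + 178×2.41×136 = 158730
Σ ṁᵢCp,ᵢ = 35.2×2.41 + 277×2.41 + 178×2.41 = 1181.4
T_out = 158730 / 1181.4 = 134.36 °C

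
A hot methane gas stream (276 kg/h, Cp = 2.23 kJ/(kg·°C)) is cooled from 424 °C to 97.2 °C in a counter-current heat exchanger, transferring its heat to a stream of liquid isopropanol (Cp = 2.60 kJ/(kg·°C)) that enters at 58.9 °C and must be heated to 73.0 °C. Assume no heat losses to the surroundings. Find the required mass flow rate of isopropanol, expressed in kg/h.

Heat released by hot stream: Q = 276 × 2.23 × (424 − 97.2) = 201140 kJ/h
Energy balance on cold side (adiabatic exchanger): Q = ṁ_c·Cp_c·(T_c,out − T_c,in)
ṁ_c = 201140 / [2.60 × (73.0 − 58.9)] = 5486.6 kg/h

ṁ_c = 5490 kg/h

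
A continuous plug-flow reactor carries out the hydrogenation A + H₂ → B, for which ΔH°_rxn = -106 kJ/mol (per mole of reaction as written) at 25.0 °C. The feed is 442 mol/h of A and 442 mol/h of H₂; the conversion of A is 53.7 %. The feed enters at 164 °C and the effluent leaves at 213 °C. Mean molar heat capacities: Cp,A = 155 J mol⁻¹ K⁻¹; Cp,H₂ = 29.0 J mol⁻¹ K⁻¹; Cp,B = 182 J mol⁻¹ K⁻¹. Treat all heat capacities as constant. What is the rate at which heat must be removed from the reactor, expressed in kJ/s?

Q_out = 5.91 kJ/s

Extent of reaction ξ = 0.537 × 442 = 237.35 mol/h
Reaction term: ξ·ΔH°_rxn = 237.35 × -106 = -25160 kJ/h
Sensible, feed 164→25 °C: -11305 kJ/h
Outlet flows (mol/h): A 204.65, H₂ 204.65, B 237.35
Sensible, products 25→213 °C: 15200 kJ/h
Q = ΔH = -21264 kJ/h = -5.9066 kW
Heat removed = 5.9066 kJ/s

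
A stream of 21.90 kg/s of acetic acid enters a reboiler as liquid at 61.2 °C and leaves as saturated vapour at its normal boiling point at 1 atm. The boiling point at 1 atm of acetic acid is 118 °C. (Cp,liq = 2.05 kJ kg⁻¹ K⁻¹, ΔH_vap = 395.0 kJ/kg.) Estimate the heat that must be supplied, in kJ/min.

liquid 61.2→118 °C: 116.44 kJ/kg
vaporisation at 118 °C: 395 kJ/kg
Δh = 116.44 + 395 = 511.44 kJ/kg
Q = ṁ·Δh = 21.90 kg/s × 511.44 kJ/kg = 11201 kJ/s
|Q| = 11201 kW = 672030 kJ/min

Q = 672000 kJ/min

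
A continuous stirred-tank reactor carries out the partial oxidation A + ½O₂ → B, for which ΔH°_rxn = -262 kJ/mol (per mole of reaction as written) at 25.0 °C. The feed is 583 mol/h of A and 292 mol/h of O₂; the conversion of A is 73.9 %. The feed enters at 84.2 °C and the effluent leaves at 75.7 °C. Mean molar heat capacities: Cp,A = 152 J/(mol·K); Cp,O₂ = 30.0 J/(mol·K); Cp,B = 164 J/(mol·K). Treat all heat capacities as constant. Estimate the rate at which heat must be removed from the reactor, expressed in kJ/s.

Q_out = 31.6 kJ/s

Extent of reaction ξ = 0.739 × 583 = 430.84 mol/h
Reaction term: ξ·ΔH°_rxn = 430.84 × -262 = -112880 kJ/h
Sensible, feed 84.2→25 °C: -5764.7 kJ/h
Outlet flows (mol/h): A 152.16, O₂ 76.582, B 430.84
Sensible, products 25→75.7 °C: 4871.4 kJ/h
Q = ΔH = -113770 kJ/h = -31.603 kW
Heat removed = 31.603 kJ/s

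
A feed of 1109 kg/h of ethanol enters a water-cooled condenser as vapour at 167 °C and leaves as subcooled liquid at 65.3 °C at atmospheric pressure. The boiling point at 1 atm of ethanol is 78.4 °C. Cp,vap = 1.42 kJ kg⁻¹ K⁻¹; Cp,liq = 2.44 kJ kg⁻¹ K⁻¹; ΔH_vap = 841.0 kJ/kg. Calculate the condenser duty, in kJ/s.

vapour 167→78.4 °C: -125.81 kJ/kg
condensation at 78.4 °C: -841 kJ/kg
liquid 78.4→65.3 °C: -31.964 kJ/kg
Δh = -125.81 + -841 + -31.964 = -998.78 kJ/kg
Q = ṁ·Δh = 1109 kg/h × -998.78 kJ/kg = -1.1076e+06 kJ/h
|Q| = 307.68 kW

Q_c = 308 kJ/s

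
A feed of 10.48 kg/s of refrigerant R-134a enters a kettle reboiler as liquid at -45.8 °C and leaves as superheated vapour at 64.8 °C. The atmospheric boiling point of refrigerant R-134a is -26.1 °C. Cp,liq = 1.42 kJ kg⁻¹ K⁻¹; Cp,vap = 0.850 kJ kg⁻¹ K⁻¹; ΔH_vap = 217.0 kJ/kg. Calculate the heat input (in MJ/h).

liquid -45.8→-26.1 °C: 27.974 kJ/kg
vaporisation at -26.1 °C: 217 kJ/kg
vapour -26.1→64.8 °C: 77.265 kJ/kg
Δh = 27.974 + 217 + 77.265 = 322.24 kJ/kg
Q = ṁ·Δh = 10.48 kg/s × 322.24 kJ/kg = 3377.1 kJ/s
|Q| = 3377.1 kW = 12157 MJ/h

Q = 12200 MJ/h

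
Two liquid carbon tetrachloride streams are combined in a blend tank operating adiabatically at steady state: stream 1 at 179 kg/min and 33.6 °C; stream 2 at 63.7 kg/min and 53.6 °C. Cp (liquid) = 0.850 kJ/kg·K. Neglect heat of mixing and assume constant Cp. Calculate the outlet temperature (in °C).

No heat crosses the boundary, so H_out = H_in.
Σ ṁᵢCp,ᵢTᵢ = 179×0.850×33.6 + 63.7×0.850×53.6 = 8014.4
Σ ṁᵢCp,ᵢ = 179×0.850 + 63.7×0.850 = 206.3
T_out = 8014.4 / 206.3 = 38.849 °C

T_out = 38.8 °C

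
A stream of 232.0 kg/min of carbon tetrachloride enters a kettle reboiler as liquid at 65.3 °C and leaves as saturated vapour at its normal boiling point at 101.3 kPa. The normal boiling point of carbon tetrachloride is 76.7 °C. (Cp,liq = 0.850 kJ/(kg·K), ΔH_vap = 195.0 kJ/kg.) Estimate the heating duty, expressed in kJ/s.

liquid 65.3→76.7 °C: 9.69 kJ/kg
vaporisation at 76.7 °C: 195 kJ/kg
Δh = 9.69 + 195 = 204.69 kJ/kg
Q = ṁ·Δh = 232.0 kg/min × 204.69 kJ/kg = 47488 kJ/min
|Q| = 791.47 kW

Q = 791 kJ/s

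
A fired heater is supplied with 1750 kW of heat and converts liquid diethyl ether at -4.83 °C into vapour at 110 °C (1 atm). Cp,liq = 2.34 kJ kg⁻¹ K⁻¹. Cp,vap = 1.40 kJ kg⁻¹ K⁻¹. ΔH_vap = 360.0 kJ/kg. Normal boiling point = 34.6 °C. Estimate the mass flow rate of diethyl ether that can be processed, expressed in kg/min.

Δh = 2.34×(34.6−-4.83) + 360.0 + 1.40×(110−34.6) = 557.83 kJ/kg
Q = 1750 kW = 1750 kJ/s = 105000 kJ/min
ṁ = Q/Δh = 105000 / 557.83 = 188.23 kg/min

ṁ = 188 kg/min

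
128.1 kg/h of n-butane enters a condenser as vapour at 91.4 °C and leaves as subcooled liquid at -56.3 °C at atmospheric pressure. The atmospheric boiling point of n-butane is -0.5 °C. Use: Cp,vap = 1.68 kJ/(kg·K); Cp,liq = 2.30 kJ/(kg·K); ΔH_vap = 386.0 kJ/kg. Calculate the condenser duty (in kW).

Q_c = 23.8 kW

vapour 91.4→-0.5 °C: -154.39 kJ/kg
condensation at -0.5 °C: -386 kJ/kg
liquid -0.5→-56.3 °C: -128.34 kJ/kg
Δh = -154.39 + -386 + -128.34 = -668.73 kJ/kg
Q = ṁ·Δh = 128.1 kg/h × -668.73 kJ/kg = -85665 kJ/h
|Q| = 23.796 kW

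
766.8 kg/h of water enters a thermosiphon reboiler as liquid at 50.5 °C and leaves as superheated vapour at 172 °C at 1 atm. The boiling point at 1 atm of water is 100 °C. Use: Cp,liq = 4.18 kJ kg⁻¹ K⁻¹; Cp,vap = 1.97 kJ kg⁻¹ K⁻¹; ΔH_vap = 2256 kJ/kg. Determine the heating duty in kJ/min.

Q = 33300 kJ/min

liquid 50.5→100 °C: 206.91 kJ/kg
vaporisation at 100 °C: 2256 kJ/kg
vapour 100→172 °C: 141.84 kJ/kg
Δh = 206.91 + 2256 + 141.84 = 2604.8 kJ/kg
Q = ṁ·Δh = 766.8 kg/h × 2604.8 kJ/kg = 1.9973e+06 kJ/h
|Q| = 554.81 kW = 33289 kJ/min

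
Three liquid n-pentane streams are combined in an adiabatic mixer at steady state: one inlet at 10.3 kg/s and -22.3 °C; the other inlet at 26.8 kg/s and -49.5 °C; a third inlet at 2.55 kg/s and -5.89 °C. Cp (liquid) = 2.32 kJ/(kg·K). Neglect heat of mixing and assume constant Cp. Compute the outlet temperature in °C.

T_out = -39.6 °C

No heat crosses the boundary, so H_out = H_in.
T_out = Σ ṁᵢCp,ᵢTᵢ / Σ ṁᵢCp,ᵢ
      = -3645.4 / 91.988 = -39.629 °C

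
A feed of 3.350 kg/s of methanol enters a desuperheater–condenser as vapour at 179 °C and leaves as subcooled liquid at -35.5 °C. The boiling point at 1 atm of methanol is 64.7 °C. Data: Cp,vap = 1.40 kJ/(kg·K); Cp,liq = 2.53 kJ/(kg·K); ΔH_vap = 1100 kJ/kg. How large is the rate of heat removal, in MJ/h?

vapour 179→64.7 °C: -160.02 kJ/kg
condensation at 64.7 °C: -1100 kJ/kg
liquid 64.7→-35.5 °C: -253.51 kJ/kg
Δh = -160.02 + -1100 + -253.51 = -1513.5 kJ/kg
Q = ṁ·Δh = 3.350 kg/s × -1513.5 kJ/kg = -5070.3 kJ/s
|Q| = 5070.3 kW = 18253 MJ/h

Q_c = 18300 MJ/h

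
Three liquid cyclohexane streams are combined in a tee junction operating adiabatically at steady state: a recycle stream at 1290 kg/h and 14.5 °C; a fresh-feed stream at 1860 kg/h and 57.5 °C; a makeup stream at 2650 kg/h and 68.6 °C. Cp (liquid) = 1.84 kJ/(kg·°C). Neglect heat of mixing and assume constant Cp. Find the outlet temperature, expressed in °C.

T_out = 53.0 °C

Energy balance with Q = 0: Σ ṁᵢCp,ᵢ(T_out − Tᵢ) = 0
T_out = Σ ṁᵢCp,ᵢTᵢ / Σ ṁᵢCp,ᵢ
      = 565700 / 10672 = 53.008 °C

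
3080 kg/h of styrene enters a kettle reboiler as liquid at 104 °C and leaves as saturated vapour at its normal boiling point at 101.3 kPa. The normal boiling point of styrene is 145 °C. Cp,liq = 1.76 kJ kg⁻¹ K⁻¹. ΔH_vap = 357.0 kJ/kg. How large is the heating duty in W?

Q = 367000 W

liquid 104→145 °C: 72.16 kJ/kg
vaporisation at 145 °C: 357 kJ/kg
Δh = 72.16 + 357 = 429.16 kJ/kg
Q = ṁ·Δh = 3080 kg/h × 429.16 kJ/kg = 1.3218e+06 kJ/h
|Q| = 367.17 kW = 367170 W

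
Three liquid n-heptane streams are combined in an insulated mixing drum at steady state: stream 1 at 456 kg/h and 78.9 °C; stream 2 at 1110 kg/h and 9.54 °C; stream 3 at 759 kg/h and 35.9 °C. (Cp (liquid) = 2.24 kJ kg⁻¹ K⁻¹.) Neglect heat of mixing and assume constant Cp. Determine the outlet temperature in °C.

Energy balance with Q = 0: Σ ṁᵢCp,ᵢ(T_out − Tᵢ) = 0
Σ ṁᵢCp,ᵢTᵢ = 456×2.24×78.9 + 1110×2.24×9.54 + 759×2.24×35.9 = 165350
Σ ṁᵢCp,ᵢ = 456×2.24 + 1110×2.24 + 759×2.24 = 5208
T_out = 165350 / 5208 = 31.749 °C

T_out = 31.7 °C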